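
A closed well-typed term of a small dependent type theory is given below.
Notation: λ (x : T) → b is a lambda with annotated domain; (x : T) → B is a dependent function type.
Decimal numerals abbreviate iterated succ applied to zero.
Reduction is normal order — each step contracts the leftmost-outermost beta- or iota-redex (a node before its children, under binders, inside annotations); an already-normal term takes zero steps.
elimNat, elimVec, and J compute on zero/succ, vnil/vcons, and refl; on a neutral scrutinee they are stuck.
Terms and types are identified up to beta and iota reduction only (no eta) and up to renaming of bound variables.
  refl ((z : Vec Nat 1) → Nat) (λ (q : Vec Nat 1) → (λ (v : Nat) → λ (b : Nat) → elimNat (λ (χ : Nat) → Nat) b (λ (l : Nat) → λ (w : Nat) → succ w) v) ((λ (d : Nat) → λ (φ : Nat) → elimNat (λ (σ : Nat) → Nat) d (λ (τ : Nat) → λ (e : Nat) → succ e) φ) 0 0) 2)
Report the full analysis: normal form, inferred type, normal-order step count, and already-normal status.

resulting normal form:
  refl ((z : Vec Nat 1) → Nat) (λ (q : Vec Nat 1) → 2)
inferred type:
  Eq ((z : Vec Nat 1) → Nat) (λ (q : Vec Nat 1) → 2) (λ (v : Vec Nat 1) → 2)
reduction steps (normal order): 6
already normal: no
first contracted redex: a beta-redex


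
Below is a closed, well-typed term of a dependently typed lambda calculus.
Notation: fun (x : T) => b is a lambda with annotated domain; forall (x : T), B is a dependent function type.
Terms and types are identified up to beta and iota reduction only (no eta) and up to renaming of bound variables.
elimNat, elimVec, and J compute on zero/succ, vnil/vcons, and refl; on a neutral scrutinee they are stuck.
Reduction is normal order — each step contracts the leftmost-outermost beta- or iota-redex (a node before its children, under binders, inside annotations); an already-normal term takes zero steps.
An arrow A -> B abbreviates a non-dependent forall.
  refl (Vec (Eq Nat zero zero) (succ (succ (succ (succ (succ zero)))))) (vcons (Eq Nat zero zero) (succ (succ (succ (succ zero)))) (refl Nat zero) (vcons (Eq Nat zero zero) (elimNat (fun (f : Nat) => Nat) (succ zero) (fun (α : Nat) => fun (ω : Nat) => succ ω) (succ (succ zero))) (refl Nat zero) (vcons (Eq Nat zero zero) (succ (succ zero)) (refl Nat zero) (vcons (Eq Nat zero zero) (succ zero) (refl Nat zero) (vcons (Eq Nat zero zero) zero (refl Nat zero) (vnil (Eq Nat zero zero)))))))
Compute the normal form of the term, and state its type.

resulting normal form:
  refl (Vec (Eq Nat zero zero) (succ (succ (succ (succ (succ zero)))))) (vcons (Eq Nat zero zero) (succ (succ (succ (succ zero)))) (refl Nat zero) (vcons (Eq Nat zero zero) (succ (succ (succ zero))) (refl Nat zero) (vcons (Eq Nat zero zero) (succ (succ zero)) (refl Nat zero) (vcons (Eq Nat zero zero) (succ zero) (refl Nat zero) (vcons (Eq Nat zero zero) zero (refl Nat zero) (vnil (Eq Nat zero zero)))))))
type:
  Eq (Vec (Eq Nat zero zero) (succ (succ (succ (succ (succ zero)))))) (vcons (Eq Nat zero zero) (succ (succ (succ (succ zero)))) (refl Nat zero) (vcons (Eq Nat zero zero) (succ (succ (succ zero))) (refl Nat zero) (vcons (Eq Nat zero zero) (succ (succ zero)) (refl Nat zero) (vcons (Eq Nat zero zero) (succ zero) (refl Nat zero) (vcons (Eq Nat zero zero) zero (refl Nat zero) (vnil (Eq Nat zero zero))))))) (vcons (Eq Nat zero zero) (succ (succ (succ (succ zero)))) (refl Nat zero) (vcons (Eq Nat zero zero) (succ (succ (succ zero))) (refl Nat zero) (vcons (Eq Nat zero zero) (succ (succ zero)) (refl Nat zero) (vcons (Eq Nat zero zero) (succ zero) (refl Nat zero) (vcons (Eq Nat zero zero) zero (refl Nat zero) (vnil (Eq Nat zero zero)))))))
observation: 7 normal-order steps separate the term from its normal form.


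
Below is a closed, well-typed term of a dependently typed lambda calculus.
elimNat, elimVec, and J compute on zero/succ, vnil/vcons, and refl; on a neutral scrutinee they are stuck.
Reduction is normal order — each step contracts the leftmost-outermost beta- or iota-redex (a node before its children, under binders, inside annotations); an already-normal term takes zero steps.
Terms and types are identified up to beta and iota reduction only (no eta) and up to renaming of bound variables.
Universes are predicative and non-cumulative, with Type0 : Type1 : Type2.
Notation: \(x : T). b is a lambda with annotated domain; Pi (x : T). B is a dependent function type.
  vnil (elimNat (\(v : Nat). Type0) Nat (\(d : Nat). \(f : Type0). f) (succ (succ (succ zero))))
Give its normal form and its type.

resulting normal form:
  vnil Nat
inferred type:
  Vec Nat zero
observation: normalization takes exactly 10 steps under the normal-order strategy.


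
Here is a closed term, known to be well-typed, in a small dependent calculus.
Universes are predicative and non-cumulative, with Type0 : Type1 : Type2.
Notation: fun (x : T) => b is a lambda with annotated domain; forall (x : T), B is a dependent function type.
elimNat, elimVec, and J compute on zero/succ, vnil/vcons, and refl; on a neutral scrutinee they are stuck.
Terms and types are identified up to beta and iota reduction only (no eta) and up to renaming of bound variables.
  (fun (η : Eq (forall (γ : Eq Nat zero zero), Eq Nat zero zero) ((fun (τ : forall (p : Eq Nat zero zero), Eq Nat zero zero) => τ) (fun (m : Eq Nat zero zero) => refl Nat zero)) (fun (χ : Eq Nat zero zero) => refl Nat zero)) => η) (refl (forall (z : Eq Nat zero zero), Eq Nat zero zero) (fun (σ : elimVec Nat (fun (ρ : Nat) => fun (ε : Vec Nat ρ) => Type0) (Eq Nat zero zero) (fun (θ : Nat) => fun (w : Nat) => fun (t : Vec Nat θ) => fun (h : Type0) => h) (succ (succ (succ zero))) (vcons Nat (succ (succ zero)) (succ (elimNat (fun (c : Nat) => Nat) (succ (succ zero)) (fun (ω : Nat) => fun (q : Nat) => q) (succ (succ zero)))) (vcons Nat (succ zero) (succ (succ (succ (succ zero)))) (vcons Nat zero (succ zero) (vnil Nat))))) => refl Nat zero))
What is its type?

inferred type:
  Eq (forall (η : Eq Nat zero zero), Eq Nat zero zero) (fun (γ : Eq Nat zero zero) => refl Nat zero) (fun (τ : Eq Nat zero zero) => refl Nat zero)


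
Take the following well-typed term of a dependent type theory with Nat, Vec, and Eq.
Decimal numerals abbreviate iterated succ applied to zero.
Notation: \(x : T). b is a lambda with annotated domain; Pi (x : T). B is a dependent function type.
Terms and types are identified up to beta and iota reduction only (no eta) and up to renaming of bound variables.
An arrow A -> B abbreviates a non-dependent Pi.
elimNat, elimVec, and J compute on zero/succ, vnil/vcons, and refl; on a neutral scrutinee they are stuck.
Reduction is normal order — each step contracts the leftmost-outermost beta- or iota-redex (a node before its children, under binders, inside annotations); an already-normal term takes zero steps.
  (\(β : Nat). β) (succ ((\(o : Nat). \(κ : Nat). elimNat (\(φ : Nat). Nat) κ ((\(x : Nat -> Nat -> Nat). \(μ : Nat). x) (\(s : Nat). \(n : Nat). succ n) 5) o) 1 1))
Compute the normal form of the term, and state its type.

normal form:
  3
inferred type:
  Nat
observation: the first redex contracted is a beta-redex; the normal form is reached in 9 normal-order steps.


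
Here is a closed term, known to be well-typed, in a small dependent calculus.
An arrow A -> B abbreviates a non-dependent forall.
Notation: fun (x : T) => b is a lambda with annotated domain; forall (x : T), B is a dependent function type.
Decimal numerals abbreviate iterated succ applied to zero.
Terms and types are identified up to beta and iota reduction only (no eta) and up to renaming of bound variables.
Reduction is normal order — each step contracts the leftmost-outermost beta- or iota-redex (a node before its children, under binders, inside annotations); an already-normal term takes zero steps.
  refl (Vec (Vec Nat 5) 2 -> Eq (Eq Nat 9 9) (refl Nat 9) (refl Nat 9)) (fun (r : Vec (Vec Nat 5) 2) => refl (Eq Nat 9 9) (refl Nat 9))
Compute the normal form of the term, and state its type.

reduced normal form:
  refl (Vec (Vec Nat 5) 2 -> Eq (Eq Nat 9 9) (refl Nat 9) (refl Nat 9)) (fun (r : Vec (Vec Nat 5) 2) => refl (Eq Nat 9 9) (refl Nat 9))
inferred type:
  Eq (Vec (Vec Nat 5) 2 -> Eq (Eq Nat 9 9) (refl Nat 9) (refl Nat 9)) (fun (r : Vec (Vec Nat 5) 2) => refl (Eq Nat 9 9) (refl Nat 9)) (fun (τ : Vec (Vec Nat 5) 2) => refl (Eq Nat 9 9) (refl Nat 9))


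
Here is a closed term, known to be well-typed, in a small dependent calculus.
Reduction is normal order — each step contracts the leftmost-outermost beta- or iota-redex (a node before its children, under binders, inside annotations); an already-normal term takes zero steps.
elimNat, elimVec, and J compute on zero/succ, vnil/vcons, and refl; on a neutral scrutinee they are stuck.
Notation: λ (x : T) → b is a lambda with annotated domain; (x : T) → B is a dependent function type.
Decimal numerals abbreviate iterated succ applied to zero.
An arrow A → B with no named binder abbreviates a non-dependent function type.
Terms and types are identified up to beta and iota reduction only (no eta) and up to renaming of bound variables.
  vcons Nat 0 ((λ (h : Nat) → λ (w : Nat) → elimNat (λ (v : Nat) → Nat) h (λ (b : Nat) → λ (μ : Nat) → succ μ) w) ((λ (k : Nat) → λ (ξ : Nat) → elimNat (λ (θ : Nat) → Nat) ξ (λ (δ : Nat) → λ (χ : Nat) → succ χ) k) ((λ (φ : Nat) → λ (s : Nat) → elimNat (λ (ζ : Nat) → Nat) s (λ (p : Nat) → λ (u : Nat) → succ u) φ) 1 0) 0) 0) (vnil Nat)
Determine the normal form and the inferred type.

reduced normal form:
  vcons Nat 0 1 (vnil Nat)
inferred type:
  Vec Nat 1
observation: 15 normal-order steps separate the term from its normal form.


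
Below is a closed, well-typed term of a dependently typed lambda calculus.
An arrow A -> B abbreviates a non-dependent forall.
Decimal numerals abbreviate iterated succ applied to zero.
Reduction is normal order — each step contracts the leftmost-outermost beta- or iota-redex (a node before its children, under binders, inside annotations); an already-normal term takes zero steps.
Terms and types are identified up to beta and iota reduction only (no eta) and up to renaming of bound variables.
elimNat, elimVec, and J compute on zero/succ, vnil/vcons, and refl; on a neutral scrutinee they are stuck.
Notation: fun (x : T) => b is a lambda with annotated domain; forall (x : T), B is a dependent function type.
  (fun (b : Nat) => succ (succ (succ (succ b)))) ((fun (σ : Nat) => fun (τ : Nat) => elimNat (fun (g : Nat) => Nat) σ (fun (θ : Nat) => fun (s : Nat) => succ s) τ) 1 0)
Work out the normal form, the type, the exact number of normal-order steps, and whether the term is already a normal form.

reduced normal form:
  5
inferred type:
  Nat
normal-order step count: 4
already normal: no
first contracted redex: a beta-redex


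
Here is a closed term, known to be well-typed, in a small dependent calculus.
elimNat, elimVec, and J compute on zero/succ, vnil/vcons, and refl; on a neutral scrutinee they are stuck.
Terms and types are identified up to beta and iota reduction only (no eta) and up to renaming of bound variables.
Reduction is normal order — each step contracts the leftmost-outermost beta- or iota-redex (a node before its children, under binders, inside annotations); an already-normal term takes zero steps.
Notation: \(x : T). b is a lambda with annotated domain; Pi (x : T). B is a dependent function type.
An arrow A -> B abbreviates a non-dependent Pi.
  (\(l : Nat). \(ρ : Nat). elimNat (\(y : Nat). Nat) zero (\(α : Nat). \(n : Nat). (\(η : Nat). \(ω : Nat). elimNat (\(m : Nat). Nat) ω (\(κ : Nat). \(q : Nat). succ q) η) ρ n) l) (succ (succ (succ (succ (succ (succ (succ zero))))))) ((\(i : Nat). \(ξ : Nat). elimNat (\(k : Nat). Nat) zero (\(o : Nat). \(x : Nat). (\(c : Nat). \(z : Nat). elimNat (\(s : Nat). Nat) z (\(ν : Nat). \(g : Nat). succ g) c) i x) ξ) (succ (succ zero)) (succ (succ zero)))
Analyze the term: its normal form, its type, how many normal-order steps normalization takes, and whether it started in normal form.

normal form:
  succ (succ (succ (succ (succ (succ (succ (succ (succ (succ (succ (succ (succ (succ (succ (succ (succ (succ (succ (succ (succ (succ (succ (succ (succ (succ (succ (succ zero)))))))))))))))))))))))))))
inferred type:
  Nat
reduction steps (normal order): 318
already normal: no
first redex: a beta-redex


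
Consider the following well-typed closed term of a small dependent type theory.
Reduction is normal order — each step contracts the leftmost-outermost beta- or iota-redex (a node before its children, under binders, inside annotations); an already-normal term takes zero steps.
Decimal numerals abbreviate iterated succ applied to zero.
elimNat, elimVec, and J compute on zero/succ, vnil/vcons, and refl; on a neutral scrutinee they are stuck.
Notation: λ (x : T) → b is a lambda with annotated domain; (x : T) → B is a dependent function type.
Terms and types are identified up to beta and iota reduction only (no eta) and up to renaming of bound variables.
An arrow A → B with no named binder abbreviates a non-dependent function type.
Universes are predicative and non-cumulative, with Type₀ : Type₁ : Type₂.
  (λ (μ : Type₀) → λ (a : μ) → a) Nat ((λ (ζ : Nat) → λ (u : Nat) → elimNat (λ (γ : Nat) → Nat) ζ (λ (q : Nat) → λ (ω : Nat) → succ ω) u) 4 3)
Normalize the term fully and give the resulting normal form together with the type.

resulting normal form:
  7
type:
  Nat
observation: reduction starts at a beta-redex, and 14 normal-order steps reach the normal form.


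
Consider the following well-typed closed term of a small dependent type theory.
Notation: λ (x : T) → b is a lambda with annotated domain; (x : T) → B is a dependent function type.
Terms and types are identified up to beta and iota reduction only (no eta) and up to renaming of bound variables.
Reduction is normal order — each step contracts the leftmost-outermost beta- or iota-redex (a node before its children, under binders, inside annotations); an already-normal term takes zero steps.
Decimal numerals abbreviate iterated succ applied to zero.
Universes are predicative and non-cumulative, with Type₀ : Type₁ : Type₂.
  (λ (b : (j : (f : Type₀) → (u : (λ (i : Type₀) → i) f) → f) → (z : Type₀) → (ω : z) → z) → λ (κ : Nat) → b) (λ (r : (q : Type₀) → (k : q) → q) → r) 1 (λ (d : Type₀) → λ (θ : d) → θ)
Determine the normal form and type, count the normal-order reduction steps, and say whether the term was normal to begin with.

normal form:
  λ (b : Type₀) → λ (j : b) → j
type:
  (b : Type₀) → (j : b) → b
steps to reach normal form (normal order): 3
started in normal form: no
first redex: a beta-redex


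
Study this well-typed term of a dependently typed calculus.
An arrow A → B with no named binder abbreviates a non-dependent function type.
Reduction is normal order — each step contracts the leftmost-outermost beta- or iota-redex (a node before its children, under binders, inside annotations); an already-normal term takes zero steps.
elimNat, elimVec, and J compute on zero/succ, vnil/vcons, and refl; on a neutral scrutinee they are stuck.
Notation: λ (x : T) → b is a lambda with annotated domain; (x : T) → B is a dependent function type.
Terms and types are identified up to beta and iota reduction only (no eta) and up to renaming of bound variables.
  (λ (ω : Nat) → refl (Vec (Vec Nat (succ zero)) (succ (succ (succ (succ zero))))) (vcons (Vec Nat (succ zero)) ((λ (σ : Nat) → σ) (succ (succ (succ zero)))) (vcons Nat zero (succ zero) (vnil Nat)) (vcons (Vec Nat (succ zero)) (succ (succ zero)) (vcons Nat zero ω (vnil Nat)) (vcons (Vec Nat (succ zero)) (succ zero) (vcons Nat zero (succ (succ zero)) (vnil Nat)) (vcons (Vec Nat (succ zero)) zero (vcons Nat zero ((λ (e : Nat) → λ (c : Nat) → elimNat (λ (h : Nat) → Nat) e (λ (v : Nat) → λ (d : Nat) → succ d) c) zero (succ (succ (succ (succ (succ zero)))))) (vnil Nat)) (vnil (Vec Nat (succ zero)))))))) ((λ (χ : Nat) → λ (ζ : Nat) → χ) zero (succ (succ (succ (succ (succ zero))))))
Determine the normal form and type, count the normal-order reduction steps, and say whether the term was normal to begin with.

reduced normal form:
  refl (Vec (Vec Nat (succ zero)) (succ (succ (succ (succ zero))))) (vcons (Vec Nat (succ zero)) (succ (succ (succ zero))) (vcons Nat zero (succ zero) (vnil Nat)) (vcons (Vec Nat (succ zero)) (succ (succ zero)) (vcons Nat zero zero (vnil Nat)) (vcons (Vec Nat (succ zero)) (succ zero) (vcons Nat zero (succ (succ zero)) (vnil Nat)) (vcons (Vec Nat (succ zero)) zero (vcons Nat zero (succ (succ (succ (succ (succ zero))))) (vnil Nat)) (vnil (Vec Nat (succ zero)))))))
inferred type:
  Eq (Vec (Vec Nat (succ zero)) (succ (succ (succ (succ zero))))) (vcons (Vec Nat (succ zero)) (succ (succ (succ zero))) (vcons Nat zero (succ zero) (vnil Nat)) (vcons (Vec Nat (succ zero)) (succ (succ zero)) (vcons Nat zero zero (vnil Nat)) (vcons (Vec Nat (succ zero)) (succ zero) (vcons Nat zero (succ (succ zero)) (vnil Nat)) (vcons (Vec Nat (succ zero)) zero (vcons Nat zero (succ (succ (succ (succ (succ zero))))) (vnil Nat)) (vnil (Vec Nat (succ zero))))))) (vcons (Vec Nat (succ zero)) (succ (succ (succ zero))) (vcons Nat zero (succ zero) (vnil Nat)) (vcons (Vec Nat (succ zero)) (succ (succ zero)) (vcons Nat zero zero (vnil Nat)) (vcons (Vec Nat (succ zero)) (succ zero) (vcons Nat zero (succ (succ zero)) (vnil Nat)) (vcons (Vec Nat (succ zero)) zero (vcons Nat zero (succ (succ (succ (succ (succ zero))))) (vnil Nat)) (vnil (Vec Nat (succ zero)))))))
normal-order step count: 22
started in normal form: no
first contracted redex: a beta-redex


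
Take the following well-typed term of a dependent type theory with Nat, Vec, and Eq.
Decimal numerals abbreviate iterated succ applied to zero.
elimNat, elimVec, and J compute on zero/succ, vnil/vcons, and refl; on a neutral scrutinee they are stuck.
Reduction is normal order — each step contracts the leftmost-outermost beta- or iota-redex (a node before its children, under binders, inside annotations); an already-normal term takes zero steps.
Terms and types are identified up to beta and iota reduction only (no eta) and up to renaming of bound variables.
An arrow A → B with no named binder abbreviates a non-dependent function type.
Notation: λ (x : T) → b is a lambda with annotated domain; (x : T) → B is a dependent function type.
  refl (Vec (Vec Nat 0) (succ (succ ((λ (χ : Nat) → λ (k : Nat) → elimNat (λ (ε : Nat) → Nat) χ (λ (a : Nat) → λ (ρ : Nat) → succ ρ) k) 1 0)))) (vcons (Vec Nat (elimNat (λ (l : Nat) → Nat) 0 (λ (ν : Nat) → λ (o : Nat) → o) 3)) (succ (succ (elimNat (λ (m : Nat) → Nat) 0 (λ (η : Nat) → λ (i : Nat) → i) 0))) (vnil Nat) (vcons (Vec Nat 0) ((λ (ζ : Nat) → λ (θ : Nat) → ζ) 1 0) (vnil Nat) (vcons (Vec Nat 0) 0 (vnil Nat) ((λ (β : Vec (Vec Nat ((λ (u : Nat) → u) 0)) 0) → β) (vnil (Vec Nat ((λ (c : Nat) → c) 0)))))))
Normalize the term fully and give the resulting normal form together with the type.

resulting normal form:
  refl (Vec (Vec Nat 0) 3) (vcons (Vec Nat 0) 2 (vnil Nat) (vcons (Vec Nat 0) 1 (vnil Nat) (vcons (Vec Nat 0) 0 (vnil Nat) (vnil (Vec Nat 0)))))
inferred type:
  Eq (Vec (Vec Nat 0) 3) (vcons (Vec Nat 0) 2 (vnil Nat) (vcons (Vec Nat 0) 1 (vnil Nat) (vcons (Vec Nat 0) 0 (vnil Nat) (vnil (Vec Nat 0))))) (vcons (Vec Nat 0) 2 (vnil Nat) (vcons (Vec Nat 0) 1 (vnil Nat) (vcons (Vec Nat 0) 0 (vnil Nat) (vnil (Vec Nat 0)))))


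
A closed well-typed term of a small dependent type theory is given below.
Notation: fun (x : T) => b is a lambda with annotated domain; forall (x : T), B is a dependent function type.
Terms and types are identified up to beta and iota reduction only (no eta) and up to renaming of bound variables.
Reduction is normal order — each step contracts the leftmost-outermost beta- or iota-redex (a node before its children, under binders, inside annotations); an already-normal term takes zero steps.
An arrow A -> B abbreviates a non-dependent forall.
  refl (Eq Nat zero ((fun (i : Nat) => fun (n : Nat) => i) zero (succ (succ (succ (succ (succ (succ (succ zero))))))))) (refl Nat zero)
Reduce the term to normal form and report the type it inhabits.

reduced normal form:
  refl (Eq Nat zero zero) (refl Nat zero)
inferred type:
  Eq (Eq Nat zero zero) (refl Nat zero) (refl Nat zero)


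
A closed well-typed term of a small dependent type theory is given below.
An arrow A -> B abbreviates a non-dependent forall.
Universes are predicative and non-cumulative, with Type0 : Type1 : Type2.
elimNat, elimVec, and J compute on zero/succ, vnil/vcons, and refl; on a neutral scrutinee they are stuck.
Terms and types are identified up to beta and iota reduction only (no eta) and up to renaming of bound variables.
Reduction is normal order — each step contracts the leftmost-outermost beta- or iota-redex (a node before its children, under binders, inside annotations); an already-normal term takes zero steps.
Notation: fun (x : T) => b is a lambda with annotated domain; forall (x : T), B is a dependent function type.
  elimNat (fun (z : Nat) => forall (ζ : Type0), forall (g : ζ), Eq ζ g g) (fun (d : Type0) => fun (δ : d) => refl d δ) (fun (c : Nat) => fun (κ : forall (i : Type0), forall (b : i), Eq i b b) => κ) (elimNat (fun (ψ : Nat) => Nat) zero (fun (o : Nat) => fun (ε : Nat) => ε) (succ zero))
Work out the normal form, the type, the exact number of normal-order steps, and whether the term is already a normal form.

reduced normal form:
  fun (z : Type0) => fun (ζ : z) => refl z ζ
the term's type:
  forall (z : Type0), forall (ζ : z), Eq z ζ ζ
normal-order step count: 5
started in normal form: no
first contracted redex: an elimNat iota-redex


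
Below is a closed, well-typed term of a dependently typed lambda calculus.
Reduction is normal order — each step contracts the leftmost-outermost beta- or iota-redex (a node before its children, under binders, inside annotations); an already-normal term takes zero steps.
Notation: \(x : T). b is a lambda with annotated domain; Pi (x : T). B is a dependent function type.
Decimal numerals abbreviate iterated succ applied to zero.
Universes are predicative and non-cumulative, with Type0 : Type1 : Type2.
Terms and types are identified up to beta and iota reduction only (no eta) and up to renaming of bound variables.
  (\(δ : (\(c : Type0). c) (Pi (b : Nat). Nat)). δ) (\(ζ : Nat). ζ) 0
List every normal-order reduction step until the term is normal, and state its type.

normal-order reduction:
  (\(δ : (\(c : Type0). c) (Pi (b : Nat). Nat)). δ) (\(ζ : Nat). ζ) 0
  ~> (\(δ : Nat). δ) 0
  ~> 0
inferred type:
  Nat


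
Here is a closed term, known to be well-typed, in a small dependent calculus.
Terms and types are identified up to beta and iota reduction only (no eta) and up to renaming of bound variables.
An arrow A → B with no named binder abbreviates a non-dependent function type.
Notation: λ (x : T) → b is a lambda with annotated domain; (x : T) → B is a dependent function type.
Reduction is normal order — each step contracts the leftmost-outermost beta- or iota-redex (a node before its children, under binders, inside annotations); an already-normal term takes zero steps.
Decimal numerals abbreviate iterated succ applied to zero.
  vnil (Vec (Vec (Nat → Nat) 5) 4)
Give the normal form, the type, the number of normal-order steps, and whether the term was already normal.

reduced normal form:
  vnil (Vec (Vec (Nat → Nat) 5) 4)
type:
  Vec (Vec (Vec (Nat → Nat) 5) 4) 0
normal-order step count: 0
started in normal form: yes


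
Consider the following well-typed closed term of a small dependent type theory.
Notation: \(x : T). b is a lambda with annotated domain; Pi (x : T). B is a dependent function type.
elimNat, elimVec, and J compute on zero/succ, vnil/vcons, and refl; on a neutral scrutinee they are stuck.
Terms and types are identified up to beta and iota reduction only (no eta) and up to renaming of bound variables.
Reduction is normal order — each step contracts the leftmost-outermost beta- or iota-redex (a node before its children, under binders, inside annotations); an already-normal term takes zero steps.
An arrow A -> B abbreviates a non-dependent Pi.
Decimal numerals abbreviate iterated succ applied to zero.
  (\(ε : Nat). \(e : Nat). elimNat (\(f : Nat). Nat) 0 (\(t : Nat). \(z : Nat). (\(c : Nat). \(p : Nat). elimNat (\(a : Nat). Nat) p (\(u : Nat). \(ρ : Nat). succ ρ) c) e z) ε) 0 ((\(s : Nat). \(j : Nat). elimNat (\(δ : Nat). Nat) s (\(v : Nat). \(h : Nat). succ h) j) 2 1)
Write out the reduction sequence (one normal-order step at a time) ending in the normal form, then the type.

normal-order reduction:
  (\(ε : Nat). \(e : Nat). elimNat (\(f : Nat). Nat) 0 (\(t : Nat). \(z : Nat). (\(c : Nat). \(p : Nat). elimNat (\(a : Nat). Nat) p (\(u : Nat). \(ρ : Nat). succ ρ) c) e z) ε) 0 ((\(s : Nat). \(j : Nat). elimNat (\(δ : Nat). Nat) s (\(v : Nat). \(h : Nat). succ h) j) 2 1)
  ~> (\(ε : Nat). elimNat (\(e : Nat). Nat) 0 (\(f : Nat). \(t : Nat). (\(z : Nat). \(c : Nat). elimNat (\(p : Nat). Nat) c (\(a : Nat). \(u : Nat). succ u) z) ε t) 0) ((\(ρ : Nat). \(s : Nat). elimNat (\(j : Nat). Nat) ρ (\(δ : Nat). \(v : Nat). succ v) s) 2 1)
  ~> elimNat (\(ε : Nat). Nat) 0 (\(e : Nat). \(f : Nat). (\(t : Nat). \(z : Nat). elimNat (\(c : Nat). Nat) z (\(p : Nat). \(a : Nat). succ a) t) ((\(u : Nat). \(ρ : Nat). elimNat (\(s : Nat). Nat) u (\(j : Nat). \(δ : Nat). succ δ) ρ) 2 1) f) 0
  ~> 0
type:
  Nat


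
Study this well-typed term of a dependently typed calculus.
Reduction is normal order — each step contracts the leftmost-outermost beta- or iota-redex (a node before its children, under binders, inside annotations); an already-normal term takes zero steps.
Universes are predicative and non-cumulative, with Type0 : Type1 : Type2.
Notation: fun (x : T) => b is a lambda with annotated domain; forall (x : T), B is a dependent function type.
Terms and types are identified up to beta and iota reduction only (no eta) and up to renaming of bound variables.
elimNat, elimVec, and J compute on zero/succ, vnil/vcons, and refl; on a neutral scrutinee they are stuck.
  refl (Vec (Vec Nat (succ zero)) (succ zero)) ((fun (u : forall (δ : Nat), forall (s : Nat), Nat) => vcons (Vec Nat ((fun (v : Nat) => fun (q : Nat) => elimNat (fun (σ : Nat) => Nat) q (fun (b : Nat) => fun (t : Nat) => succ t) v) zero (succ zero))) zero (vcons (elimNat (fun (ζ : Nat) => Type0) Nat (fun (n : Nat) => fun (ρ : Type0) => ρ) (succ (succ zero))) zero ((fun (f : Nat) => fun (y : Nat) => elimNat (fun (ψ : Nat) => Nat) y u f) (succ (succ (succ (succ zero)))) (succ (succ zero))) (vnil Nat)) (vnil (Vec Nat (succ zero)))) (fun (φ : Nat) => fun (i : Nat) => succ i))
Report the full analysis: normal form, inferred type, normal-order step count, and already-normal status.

resulting normal form:
  refl (Vec (Vec Nat (succ zero)) (succ zero)) (vcons (Vec Nat (succ zero)) zero (vcons Nat zero (succ (succ (succ (succ (succ (succ zero)))))) (vnil Nat)) (vnil (Vec Nat (succ zero))))
inferred type:
  Eq (Vec (Vec Nat (succ zero)) (succ zero)) (vcons (Vec Nat (succ zero)) zero (vcons Nat zero (succ (succ (succ (succ (succ (succ zero)))))) (vnil Nat)) (vnil (Vec Nat (succ zero)))) (vcons (Vec Nat (succ zero)) zero (vcons Nat zero (succ (succ (succ (succ (succ (succ zero)))))) (vnil Nat)) (vnil (Vec Nat (succ zero))))
normal-order step count: 26
started in normal form: no
first redex: a beta-redex


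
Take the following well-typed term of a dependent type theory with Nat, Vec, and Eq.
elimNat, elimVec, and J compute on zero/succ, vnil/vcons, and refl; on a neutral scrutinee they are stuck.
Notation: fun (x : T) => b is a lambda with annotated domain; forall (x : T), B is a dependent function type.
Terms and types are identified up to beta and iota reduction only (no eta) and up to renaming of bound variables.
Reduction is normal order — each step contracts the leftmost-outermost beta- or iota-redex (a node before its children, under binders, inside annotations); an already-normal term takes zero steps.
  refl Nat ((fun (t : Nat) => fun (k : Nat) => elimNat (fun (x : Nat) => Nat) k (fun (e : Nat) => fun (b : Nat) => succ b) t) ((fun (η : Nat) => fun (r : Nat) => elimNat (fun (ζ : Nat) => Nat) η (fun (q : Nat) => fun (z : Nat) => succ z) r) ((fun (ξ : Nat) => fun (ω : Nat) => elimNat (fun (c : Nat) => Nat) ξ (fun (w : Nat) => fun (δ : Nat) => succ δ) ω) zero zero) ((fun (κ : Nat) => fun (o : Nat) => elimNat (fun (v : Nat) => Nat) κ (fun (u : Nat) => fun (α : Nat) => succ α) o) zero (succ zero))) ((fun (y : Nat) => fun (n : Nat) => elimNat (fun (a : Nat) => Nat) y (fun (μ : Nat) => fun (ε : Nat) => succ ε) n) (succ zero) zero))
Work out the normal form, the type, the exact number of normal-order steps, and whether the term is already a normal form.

resulting normal form:
  refl Nat (succ (succ zero))
type:
  Eq Nat (succ (succ zero)) (succ (succ zero))
normal-order step count: 24
started in normal form: no
first redex: a beta-redex


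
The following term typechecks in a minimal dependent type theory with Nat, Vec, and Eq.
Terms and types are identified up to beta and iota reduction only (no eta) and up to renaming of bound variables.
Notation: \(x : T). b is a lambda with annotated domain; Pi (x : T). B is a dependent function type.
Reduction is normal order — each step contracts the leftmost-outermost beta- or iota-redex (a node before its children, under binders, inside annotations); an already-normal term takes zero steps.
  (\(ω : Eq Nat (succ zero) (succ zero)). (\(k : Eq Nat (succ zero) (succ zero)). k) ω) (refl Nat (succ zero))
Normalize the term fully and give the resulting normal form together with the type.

resulting normal form:
  refl Nat (succ zero)
type:
  Eq Nat (succ zero) (succ zero)
observation: the leftmost-outermost redex is a beta-redex, and normalization takes 2 steps.


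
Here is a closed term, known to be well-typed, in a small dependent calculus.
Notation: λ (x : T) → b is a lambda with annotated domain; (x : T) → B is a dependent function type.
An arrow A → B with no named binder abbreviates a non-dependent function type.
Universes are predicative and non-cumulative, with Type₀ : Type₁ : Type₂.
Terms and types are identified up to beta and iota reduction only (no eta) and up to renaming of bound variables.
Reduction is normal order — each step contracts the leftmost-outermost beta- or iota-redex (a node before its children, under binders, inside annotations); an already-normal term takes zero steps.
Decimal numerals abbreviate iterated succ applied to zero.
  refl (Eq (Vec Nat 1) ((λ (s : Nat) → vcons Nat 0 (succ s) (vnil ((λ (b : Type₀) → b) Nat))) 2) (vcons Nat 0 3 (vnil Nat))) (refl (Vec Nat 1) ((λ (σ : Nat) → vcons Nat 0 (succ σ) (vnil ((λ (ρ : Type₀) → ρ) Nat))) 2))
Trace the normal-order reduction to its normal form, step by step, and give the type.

normal-order reduction sequence:
  refl (Eq (Vec Nat 1) ((λ (s : Nat) → vcons Nat 0 (succ s) (vnil ((λ (b : Type₀) → b) Nat))) 2) (vcons Nat 0 3 (vnil Nat))) (refl (Vec Nat 1) ((λ (σ : Nat) → vcons Nat 0 (succ σ) (vnil ((λ (ρ : Type₀) → ρ) Nat))) 2))
  ~> refl (Eq (Vec Nat 1) (vcons Nat 0 3 (vnil ((λ (s : Type₀) → s) Nat))) (vcons Nat 0 3 (vnil Nat))) (refl (Vec Nat 1) ((λ (b : Nat) → vcons Nat 0 (succ b) (vnil ((λ (σ : Type₀) → σ) Nat))) 2))
  ~> refl (Eq (Vec Nat 1) (vcons Nat 0 3 (vnil Nat)) (vcons Nat 0 3 (vnil Nat))) (refl (Vec Nat 1) ((λ (s : Nat) → vcons Nat 0 (succ s) (vnil ((λ (b : Type₀) → b) Nat))) 2))
  ~> refl (Eq (Vec Nat 1) (vcons Nat 0 3 (vnil Nat)) (vcons Nat 0 3 (vnil Nat))) (refl (Vec Nat 1) (vcons Nat 0 3 (vnil ((λ (s : Type₀) → s) Nat))))
  ~> refl (Eq (Vec Nat 1) (vcons Nat 0 3 (vnil Nat)) (vcons Nat 0 3 (vnil Nat))) (refl (Vec Nat 1) (vcons Nat 0 3 (vnil Nat)))
type:
  Eq (Eq (Vec Nat 1) (vcons Nat 0 3 (vnil Nat)) (vcons Nat 0 3 (vnil Nat))) (refl (Vec Nat 1) (vcons Nat 0 3 (vnil Nat))) (refl (Vec Nat 1) (vcons Nat 0 3 (vnil Nat)))


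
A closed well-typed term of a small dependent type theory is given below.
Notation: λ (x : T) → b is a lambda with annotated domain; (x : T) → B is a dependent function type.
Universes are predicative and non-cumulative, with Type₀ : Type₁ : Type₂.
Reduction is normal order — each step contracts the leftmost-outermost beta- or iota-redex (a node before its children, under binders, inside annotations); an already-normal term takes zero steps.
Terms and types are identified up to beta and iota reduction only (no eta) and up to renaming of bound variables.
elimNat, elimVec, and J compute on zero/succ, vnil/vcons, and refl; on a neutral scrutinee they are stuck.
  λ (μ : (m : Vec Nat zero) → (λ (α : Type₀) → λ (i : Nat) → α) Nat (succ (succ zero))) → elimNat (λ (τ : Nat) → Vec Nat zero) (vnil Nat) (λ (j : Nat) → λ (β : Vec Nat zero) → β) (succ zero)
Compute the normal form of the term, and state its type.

resulting normal form:
  λ (μ : (m : Vec Nat zero) → Nat) → vnil Nat
inferred type:
  (μ : (m : Vec Nat zero) → Nat) → Vec Nat zero


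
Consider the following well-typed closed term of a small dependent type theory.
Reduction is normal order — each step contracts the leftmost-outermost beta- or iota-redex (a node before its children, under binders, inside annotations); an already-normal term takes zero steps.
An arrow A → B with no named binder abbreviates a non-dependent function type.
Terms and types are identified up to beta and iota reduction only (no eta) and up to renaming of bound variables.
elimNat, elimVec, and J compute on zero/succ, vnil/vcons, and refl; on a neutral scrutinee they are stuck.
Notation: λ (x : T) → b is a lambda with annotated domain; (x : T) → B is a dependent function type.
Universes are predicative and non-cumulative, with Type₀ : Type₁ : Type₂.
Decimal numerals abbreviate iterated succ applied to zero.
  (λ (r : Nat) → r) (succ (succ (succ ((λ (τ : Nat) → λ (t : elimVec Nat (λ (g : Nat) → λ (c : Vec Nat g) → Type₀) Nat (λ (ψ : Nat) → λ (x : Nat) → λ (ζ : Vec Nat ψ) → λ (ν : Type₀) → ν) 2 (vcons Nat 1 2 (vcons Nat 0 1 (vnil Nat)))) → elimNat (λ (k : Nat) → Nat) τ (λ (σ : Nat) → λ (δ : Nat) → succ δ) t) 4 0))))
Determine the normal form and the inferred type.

reduced normal form:
  7
the term's type:
  Nat


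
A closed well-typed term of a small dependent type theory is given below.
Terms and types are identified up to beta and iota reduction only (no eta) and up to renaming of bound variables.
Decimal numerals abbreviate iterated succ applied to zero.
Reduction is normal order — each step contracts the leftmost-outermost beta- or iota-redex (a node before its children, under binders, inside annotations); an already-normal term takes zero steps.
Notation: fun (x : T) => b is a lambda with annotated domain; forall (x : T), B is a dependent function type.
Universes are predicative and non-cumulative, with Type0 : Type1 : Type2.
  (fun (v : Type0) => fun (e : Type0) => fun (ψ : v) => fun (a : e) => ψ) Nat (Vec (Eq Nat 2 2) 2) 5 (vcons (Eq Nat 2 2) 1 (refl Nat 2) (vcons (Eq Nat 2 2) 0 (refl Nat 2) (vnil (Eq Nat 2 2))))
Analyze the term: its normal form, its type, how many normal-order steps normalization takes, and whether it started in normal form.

reduced normal form:
  5
the term's type:
  Nat
steps to reach normal form (normal order): 4
term was already normal: no
first redex: a beta-redex


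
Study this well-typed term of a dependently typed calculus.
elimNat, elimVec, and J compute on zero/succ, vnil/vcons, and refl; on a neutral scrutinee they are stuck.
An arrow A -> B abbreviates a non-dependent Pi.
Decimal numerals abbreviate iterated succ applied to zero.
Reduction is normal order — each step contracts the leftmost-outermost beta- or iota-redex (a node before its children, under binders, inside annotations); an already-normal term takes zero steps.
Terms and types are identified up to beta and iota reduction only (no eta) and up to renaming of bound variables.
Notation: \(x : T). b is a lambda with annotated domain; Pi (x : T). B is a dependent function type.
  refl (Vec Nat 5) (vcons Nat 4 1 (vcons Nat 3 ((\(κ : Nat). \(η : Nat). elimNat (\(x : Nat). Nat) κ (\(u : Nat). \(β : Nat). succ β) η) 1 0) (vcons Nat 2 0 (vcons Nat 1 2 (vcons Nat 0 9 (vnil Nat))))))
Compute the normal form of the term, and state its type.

resulting normal form:
  refl (Vec Nat 5) (vcons Nat 4 1 (vcons Nat 3 1 (vcons Nat 2 0 (vcons Nat 1 2 (vcons Nat 0 9 (vnil Nat))))))
the term's type:
  Eq (Vec Nat 5) (vcons Nat 4 1 (vcons Nat 3 1 (vcons Nat 2 0 (vcons Nat 1 2 (vcons Nat 0 9 (vnil Nat)))))) (vcons Nat 4 1 (vcons Nat 3 1 (vcons Nat 2 0 (vcons Nat 1 2 (vcons Nat 0 9 (vnil Nat))))))
observation: contracting a beta-redex first, the term normalizes in 3 steps.


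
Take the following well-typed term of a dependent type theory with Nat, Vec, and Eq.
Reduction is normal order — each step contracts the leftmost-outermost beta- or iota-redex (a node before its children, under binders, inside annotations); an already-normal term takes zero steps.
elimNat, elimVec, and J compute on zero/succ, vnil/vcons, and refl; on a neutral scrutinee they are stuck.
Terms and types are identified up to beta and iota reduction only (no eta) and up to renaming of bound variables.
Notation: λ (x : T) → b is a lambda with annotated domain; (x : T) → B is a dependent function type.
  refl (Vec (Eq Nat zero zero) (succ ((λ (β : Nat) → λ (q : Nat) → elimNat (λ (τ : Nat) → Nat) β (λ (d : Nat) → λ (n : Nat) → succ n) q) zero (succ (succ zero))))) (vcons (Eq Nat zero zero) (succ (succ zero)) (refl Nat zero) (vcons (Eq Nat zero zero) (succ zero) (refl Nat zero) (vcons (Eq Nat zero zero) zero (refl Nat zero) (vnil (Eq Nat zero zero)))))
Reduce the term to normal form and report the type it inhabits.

normal form:
  refl (Vec (Eq Nat zero zero) (succ (succ (succ zero)))) (vcons (Eq Nat zero zero) (succ (succ zero)) (refl Nat zero) (vcons (Eq Nat zero zero) (succ zero) (refl Nat zero) (vcons (Eq Nat zero zero) zero (refl Nat zero) (vnil (Eq Nat zero zero)))))
type:
  Eq (Vec (Eq Nat zero zero) (succ (succ (succ zero)))) (vcons (Eq Nat zero zero) (succ (succ zero)) (refl Nat zero) (vcons (Eq Nat zero zero) (succ zero) (refl Nat zero) (vcons (Eq Nat zero zero) zero (refl Nat zero) (vnil (Eq Nat zero zero))))) (vcons (Eq Nat zero zero) (succ (succ zero)) (refl Nat zero) (vcons (Eq Nat zero zero) (succ zero) (refl Nat zero) (vcons (Eq Nat zero zero) zero (refl Nat zero) (vnil (Eq Nat zero zero)))))


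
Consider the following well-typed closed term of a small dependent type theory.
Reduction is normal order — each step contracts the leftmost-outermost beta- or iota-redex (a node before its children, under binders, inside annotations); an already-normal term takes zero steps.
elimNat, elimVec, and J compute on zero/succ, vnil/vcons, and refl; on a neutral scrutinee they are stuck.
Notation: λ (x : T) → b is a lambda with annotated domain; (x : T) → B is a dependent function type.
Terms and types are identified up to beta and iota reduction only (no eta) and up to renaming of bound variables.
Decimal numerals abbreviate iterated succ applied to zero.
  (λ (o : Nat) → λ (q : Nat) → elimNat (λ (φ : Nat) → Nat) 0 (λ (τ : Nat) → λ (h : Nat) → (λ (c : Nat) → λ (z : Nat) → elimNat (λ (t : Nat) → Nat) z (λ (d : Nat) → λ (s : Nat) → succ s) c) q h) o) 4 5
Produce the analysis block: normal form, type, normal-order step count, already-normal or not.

normal form:
  20
type:
  Nat
normal-order step count: 87
term was already normal: no
first redex: a beta-redex


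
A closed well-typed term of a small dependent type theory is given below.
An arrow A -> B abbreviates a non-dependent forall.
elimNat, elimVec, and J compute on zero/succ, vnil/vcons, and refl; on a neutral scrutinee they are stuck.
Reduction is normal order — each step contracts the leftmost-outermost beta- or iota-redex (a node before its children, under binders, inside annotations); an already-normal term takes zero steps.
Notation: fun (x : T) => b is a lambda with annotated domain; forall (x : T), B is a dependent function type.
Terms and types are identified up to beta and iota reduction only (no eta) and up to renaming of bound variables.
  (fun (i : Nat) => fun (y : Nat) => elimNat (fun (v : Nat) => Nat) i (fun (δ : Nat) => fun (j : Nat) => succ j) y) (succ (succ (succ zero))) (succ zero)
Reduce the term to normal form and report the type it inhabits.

normal form:
  succ (succ (succ (succ zero)))
inferred type:
  Nat
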